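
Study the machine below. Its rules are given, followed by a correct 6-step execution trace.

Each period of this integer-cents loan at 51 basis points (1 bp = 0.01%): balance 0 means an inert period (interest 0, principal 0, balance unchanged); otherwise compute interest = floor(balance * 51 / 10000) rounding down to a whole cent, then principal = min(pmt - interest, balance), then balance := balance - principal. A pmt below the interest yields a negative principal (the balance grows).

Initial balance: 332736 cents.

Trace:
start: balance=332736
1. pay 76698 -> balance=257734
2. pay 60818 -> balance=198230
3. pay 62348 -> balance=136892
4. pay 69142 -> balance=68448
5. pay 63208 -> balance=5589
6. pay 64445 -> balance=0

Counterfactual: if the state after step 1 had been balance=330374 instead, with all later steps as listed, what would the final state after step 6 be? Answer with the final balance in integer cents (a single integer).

15683

state after step 1 := balance=330374
2. pay 60818 -> balance=271240
3. pay 62348 -> balance=210275
4. pay 69142 -> balance=142205
5. pay 63208 -> balance=79722
6. pay 64445 -> balance=15683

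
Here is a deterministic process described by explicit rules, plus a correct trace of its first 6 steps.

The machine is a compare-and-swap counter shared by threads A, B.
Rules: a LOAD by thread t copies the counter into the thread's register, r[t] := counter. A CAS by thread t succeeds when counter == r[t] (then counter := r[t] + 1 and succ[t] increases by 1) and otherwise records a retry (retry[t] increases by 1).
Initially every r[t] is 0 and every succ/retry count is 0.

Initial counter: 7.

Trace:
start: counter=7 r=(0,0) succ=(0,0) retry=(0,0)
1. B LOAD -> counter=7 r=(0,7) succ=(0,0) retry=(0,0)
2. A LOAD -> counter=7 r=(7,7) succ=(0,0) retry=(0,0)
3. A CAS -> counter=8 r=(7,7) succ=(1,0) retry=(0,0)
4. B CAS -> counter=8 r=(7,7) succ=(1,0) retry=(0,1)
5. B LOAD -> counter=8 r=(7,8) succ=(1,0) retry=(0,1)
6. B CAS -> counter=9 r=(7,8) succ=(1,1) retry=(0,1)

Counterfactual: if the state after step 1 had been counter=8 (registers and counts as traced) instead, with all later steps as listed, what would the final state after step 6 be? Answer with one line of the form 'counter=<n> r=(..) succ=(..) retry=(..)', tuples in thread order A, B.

state after step 1 := counter=8 r=(0,7) succ=(0,0) retry=(0,0)
2. A LOAD -> counter=8 r=(8,7) succ=(0,0) retry=(0,0)
3. A CAS -> counter=9 r=(8,7) succ=(1,0) retry=(0,0)
4. B CAS -> counter=9 r=(8,7) succ=(1,0) retry=(0,1)
5. B LOAD -> counter=9 r=(8,9) succ=(1,0) retry=(0,1)
6. B CAS -> counter=10 r=(8,9) succ=(1,1) retry=(0,1)

counter=10 r=(8,9) succ=(1,1) retry=(0,1)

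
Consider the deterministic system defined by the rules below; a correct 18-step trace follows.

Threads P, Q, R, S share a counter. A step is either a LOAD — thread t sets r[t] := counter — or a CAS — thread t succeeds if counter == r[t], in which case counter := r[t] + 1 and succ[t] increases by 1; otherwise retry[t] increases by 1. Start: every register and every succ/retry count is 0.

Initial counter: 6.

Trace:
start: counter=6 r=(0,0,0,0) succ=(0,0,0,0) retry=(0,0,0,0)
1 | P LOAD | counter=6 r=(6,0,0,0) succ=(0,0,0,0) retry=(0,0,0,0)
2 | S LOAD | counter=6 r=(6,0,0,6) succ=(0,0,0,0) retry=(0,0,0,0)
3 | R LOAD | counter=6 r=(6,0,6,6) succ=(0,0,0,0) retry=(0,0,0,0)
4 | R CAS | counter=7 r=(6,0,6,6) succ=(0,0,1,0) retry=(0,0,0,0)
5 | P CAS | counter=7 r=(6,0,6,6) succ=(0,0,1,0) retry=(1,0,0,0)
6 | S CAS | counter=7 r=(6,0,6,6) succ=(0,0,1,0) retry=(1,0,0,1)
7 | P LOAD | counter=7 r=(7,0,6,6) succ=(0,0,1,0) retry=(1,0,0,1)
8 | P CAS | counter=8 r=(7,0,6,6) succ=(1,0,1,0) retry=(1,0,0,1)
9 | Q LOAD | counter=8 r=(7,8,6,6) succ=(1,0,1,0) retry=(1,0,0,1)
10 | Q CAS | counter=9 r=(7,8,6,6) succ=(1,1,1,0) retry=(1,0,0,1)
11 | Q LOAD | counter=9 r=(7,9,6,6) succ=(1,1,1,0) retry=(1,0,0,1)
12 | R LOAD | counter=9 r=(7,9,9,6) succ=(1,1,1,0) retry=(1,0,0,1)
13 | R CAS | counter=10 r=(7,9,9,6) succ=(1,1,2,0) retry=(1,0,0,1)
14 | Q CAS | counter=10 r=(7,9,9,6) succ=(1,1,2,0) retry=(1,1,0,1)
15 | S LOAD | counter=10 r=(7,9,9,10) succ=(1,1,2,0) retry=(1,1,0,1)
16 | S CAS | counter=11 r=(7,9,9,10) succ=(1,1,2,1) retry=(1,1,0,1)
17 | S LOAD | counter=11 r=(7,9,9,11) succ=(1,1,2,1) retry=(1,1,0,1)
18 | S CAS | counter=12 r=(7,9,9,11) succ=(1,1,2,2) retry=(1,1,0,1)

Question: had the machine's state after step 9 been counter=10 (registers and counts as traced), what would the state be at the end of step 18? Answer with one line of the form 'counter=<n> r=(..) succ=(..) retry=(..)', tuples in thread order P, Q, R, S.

counter=13 r=(7,10,10,12) succ=(1,0,2,2) retry=(1,2,0,1)

state after step 9 := counter=10 r=(7,8,6,6) succ=(1,0,1,0) retry=(1,0,0,1)
10 | Q CAS | counter=10 r=(7,8,6,6) succ=(1,0,1,0) retry=(1,1,0,1)
11 | Q LOAD | counter=10 r=(7,10,6,6) succ=(1,0,1,0) retry=(1,1,0,1)
12 | R LOAD | counter=10 r=(7,10,10,6) succ=(1,0,1,0) retry=(1,1,0,1)
13 | R CAS | counter=11 r=(7,10,10,6) succ=(1,0,2,0) retry=(1,1,0,1)
14 | Q CAS | counter=11 r=(7,10,10,6) succ=(1,0,2,0) retry=(1,2,0,1)
15 | S LOAD | counter=11 r=(7,10,10,11) succ=(1,0,2,0) retry=(1,2,0,1)
16 | S CAS | counter=12 r=(7,10,10,11) succ=(1,0,2,1) retry=(1,2,0,1)
17 | S LOAD | counter=12 r=(7,10,10,12) succ=(1,0,2,1) retry=(1,2,0,1)
18 | S CAS | counter=13 r=(7,10,10,12) succ=(1,0,2,2) retry=(1,2,0,1)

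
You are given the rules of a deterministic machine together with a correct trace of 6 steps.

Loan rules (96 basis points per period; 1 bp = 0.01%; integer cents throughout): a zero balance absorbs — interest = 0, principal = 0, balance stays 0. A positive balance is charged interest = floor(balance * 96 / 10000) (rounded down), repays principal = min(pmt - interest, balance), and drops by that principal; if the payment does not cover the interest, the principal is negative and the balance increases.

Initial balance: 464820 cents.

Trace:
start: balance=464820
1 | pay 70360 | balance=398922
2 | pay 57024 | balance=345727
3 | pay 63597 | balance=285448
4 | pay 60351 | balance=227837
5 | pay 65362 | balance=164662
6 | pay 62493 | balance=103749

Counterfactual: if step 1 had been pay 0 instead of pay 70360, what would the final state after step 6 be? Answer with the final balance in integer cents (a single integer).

(re-executing from step 1 with the substitution; state before step 1: balance=464820)
1 | pay 0 | balance=469282
2 | pay 57024 | balance=416763
3 | pay 63597 | balance=357166
4 | pay 60351 | balance=300243
5 | pay 65362 | balance=237763
6 | pay 62493 | balance=177552

177552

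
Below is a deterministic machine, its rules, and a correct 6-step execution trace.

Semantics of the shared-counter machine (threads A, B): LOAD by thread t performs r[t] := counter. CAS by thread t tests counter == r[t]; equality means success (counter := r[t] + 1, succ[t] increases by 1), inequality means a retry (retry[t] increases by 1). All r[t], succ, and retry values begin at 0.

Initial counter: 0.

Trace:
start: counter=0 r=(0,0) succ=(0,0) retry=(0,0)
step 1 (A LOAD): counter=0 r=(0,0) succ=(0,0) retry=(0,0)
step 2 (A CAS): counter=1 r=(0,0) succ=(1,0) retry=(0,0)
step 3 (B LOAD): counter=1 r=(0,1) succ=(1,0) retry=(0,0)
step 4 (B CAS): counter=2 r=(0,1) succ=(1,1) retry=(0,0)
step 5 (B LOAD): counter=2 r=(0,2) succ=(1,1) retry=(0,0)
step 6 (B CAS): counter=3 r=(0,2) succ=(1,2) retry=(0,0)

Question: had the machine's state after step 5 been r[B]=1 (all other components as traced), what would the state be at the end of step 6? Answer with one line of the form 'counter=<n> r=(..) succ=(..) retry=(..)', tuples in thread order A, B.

state after step 5 := counter=2 r=(0,1) succ=(1,1) retry=(0,0)
step 6 (B CAS): counter=2 r=(0,1) succ=(1,1) retry=(0,1)

counter=2 r=(0,1) succ=(1,1) retry=(0,1)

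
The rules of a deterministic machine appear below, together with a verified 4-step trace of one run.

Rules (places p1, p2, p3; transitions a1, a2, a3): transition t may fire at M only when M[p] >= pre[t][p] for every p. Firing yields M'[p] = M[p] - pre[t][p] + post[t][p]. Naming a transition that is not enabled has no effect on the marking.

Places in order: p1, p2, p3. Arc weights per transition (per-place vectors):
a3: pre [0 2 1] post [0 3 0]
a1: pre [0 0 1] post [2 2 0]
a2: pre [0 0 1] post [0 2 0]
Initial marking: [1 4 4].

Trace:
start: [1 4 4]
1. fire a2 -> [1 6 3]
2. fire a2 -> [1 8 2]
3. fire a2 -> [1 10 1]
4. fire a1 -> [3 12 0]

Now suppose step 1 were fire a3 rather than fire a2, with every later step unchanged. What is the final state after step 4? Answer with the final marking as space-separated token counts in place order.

3 11 0

(re-executing from step 1 with the substitution; state before step 1: [1 4 4])
1. fire a3 -> [1 5 3]
2. fire a2 -> [1 7 2]
3. fire a2 -> [1 9 1]
4. fire a1 -> [3 11 0]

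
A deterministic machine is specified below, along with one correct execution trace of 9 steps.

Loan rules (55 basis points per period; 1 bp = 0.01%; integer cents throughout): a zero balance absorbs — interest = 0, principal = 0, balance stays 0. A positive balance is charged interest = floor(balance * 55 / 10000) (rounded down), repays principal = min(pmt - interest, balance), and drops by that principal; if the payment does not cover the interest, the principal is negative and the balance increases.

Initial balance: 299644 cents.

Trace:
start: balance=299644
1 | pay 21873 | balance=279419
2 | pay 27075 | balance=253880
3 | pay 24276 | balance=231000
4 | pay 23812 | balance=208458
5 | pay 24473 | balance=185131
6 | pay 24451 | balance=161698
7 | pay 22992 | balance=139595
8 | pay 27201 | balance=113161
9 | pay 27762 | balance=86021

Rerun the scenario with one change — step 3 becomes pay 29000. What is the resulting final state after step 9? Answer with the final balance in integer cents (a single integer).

81138

(re-executing from step 3 with the substitution; state before step 3: balance=253880)
3 | pay 29000 | balance=226276
4 | pay 23812 | balance=203708
5 | pay 24473 | balance=180355
6 | pay 24451 | balance=156895
7 | pay 22992 | balance=134765
8 | pay 27201 | balance=108305
9 | pay 27762 | balance=81138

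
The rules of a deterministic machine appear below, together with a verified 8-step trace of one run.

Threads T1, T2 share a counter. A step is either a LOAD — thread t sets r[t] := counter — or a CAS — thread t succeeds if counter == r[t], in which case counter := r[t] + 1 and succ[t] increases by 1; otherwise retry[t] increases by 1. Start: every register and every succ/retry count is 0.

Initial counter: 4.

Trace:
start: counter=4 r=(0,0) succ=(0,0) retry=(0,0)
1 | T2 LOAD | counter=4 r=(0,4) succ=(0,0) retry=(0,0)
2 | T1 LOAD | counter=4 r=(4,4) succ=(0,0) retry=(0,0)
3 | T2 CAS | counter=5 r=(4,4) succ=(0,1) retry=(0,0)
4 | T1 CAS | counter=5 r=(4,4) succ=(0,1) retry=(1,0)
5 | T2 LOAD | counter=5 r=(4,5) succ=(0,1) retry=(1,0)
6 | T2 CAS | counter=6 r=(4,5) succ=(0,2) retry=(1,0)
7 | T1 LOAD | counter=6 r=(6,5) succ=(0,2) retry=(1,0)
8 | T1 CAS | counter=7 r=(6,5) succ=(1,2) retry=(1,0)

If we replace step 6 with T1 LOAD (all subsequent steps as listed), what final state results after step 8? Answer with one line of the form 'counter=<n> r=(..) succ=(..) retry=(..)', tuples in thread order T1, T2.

counter=6 r=(5,5) succ=(1,1) retry=(1,0)

(re-executing from step 6 with the substitution; state before step 6: counter=5 r=(4,5) succ=(0,1) retry=(1,0))
6 | T1 LOAD | counter=5 r=(5,5) succ=(0,1) retry=(1,0)
7 | T1 LOAD | counter=5 r=(5,5) succ=(0,1) retry=(1,0)
8 | T1 CAS | counter=6 r=(5,5) succ=(1,1) retry=(1,0)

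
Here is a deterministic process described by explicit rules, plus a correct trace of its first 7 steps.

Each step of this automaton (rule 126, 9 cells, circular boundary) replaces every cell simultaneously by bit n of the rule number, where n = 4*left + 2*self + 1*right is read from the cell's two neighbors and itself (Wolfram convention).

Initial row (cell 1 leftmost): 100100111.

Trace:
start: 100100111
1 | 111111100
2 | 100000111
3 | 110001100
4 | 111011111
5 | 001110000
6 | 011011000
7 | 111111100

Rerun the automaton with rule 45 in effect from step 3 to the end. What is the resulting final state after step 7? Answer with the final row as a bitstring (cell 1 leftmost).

100101001

(re-executing steps 3..7 under rule 45; state before step 3: 100000111)
3 | 001110100
4 | 101001101
5 | 011001011
6 | 110001110
7 | 100101001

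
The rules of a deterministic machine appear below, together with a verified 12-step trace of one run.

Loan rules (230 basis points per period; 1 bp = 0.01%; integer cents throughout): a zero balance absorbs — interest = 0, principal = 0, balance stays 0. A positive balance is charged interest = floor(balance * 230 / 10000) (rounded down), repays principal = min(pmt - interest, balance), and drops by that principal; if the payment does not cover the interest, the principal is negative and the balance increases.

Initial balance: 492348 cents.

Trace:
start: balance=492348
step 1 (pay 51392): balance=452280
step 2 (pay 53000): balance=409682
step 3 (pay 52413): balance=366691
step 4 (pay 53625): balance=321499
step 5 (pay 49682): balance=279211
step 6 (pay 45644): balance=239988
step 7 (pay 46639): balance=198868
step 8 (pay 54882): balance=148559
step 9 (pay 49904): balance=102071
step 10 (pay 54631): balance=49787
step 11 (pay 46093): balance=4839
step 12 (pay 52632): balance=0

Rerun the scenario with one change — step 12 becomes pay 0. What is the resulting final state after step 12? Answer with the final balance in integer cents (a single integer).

(re-executing from step 12 with the substitution; state before step 12: balance=4839)
step 12 (pay 0): balance=4950

4950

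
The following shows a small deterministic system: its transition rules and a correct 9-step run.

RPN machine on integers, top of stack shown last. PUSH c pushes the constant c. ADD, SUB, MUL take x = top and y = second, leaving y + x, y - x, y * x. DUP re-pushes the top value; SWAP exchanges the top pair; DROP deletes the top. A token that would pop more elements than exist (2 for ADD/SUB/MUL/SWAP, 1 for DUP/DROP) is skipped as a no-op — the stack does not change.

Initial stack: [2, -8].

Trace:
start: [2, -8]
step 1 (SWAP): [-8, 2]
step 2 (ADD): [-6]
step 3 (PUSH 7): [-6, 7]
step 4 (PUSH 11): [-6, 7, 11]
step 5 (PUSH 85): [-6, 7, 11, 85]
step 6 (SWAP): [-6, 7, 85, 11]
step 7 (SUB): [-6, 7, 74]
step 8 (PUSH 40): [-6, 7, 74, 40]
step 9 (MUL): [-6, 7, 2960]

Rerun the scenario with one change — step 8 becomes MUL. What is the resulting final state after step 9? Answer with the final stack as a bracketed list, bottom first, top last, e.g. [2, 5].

[-3108]

(re-executing from step 8 with the substitution; state before step 8: [-6, 7, 74])
step 8 (MUL): [-6, 518]
step 9 (MUL): [-3108]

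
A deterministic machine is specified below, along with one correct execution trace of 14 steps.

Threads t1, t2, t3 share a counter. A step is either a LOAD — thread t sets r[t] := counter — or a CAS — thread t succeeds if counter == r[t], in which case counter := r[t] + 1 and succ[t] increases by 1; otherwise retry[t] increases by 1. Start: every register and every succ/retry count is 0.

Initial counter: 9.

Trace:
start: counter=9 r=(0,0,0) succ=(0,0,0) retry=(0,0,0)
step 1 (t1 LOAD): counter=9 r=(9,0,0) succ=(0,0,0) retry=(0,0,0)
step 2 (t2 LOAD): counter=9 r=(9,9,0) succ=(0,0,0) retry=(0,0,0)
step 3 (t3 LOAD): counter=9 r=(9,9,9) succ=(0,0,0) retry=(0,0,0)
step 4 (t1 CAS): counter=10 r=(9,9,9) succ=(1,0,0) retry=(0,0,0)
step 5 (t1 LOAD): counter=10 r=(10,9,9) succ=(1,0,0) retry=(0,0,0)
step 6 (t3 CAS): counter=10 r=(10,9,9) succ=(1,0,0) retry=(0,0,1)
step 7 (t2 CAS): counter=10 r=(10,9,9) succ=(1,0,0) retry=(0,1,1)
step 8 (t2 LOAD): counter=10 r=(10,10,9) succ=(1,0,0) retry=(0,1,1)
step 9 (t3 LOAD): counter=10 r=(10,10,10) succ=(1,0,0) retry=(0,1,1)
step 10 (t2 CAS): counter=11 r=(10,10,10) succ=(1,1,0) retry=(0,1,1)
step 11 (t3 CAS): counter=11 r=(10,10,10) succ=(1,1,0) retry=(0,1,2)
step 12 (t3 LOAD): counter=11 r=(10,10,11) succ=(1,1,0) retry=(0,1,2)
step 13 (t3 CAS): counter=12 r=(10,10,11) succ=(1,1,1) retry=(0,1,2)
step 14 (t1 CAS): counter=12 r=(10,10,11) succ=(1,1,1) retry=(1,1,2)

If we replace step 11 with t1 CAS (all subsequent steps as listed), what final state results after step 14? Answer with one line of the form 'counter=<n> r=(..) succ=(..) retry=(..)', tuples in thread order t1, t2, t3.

(re-executing from step 11 with the substitution; state before step 11: counter=11 r=(10,10,10) succ=(1,1,0) retry=(0,1,1))
step 11 (t1 CAS): counter=11 r=(10,10,10) succ=(1,1,0) retry=(1,1,1)
step 12 (t3 LOAD): counter=11 r=(10,10,11) succ=(1,1,0) retry=(1,1,1)
step 13 (t3 CAS): counter=12 r=(10,10,11) succ=(1,1,1) retry=(1,1,1)
step 14 (t1 CAS): counter=12 r=(10,10,11) succ=(1,1,1) retry=(2,1,1)

counter=12 r=(10,10,11) succ=(1,1,1) retry=(2,1,1)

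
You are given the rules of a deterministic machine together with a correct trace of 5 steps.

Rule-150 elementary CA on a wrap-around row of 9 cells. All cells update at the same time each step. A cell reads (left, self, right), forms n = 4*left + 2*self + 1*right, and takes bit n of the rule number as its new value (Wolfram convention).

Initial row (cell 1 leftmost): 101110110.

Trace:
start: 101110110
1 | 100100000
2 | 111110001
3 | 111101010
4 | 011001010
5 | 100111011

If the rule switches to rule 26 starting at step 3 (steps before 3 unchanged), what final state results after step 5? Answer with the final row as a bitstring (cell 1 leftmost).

010101100

(re-executing steps 3..5 under rule 26; state before step 3: 111110001)
3 | 000001011
4 | 100010010
5 | 010101100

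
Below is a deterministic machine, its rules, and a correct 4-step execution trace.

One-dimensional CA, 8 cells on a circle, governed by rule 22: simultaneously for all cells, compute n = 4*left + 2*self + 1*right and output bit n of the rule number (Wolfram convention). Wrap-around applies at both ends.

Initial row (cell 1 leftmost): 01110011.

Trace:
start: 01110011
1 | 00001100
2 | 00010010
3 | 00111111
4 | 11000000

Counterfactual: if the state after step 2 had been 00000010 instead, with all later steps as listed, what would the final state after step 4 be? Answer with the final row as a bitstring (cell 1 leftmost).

state after step 2 := 00000010
3 | 00000111
4 | 10001000

10001000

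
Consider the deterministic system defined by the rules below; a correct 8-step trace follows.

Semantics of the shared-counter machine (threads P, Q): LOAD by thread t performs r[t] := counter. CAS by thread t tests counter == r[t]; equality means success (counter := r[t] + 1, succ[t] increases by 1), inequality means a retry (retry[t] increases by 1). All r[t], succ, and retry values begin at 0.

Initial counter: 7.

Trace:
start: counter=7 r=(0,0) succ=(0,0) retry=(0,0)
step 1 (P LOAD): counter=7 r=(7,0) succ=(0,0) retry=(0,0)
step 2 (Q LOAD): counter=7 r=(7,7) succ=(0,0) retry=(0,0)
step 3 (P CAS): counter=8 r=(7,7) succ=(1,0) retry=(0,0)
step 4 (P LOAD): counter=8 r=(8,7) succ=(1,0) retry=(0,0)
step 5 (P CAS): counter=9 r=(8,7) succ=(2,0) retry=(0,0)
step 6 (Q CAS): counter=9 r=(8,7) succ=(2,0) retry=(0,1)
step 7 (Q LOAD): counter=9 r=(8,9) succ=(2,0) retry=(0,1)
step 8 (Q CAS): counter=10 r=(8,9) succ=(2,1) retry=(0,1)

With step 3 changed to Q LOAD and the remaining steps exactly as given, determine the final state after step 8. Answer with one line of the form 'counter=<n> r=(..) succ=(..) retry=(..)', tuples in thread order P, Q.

counter=9 r=(7,8) succ=(1,1) retry=(0,1)

(re-executing from step 3 with the substitution; state before step 3: counter=7 r=(7,7) succ=(0,0) retry=(0,0))
step 3 (Q LOAD): counter=7 r=(7,7) succ=(0,0) retry=(0,0)
step 4 (P LOAD): counter=7 r=(7,7) succ=(0,0) retry=(0,0)
step 5 (P CAS): counter=8 r=(7,7) succ=(1,0) retry=(0,0)
step 6 (Q CAS): counter=8 r=(7,7) succ=(1,0) retry=(0,1)
step 7 (Q LOAD): counter=8 r=(7,8) succ=(1,0) retry=(0,1)
step 8 (Q CAS): counter=9 r=(7,8) succ=(1,1) retry=(0,1)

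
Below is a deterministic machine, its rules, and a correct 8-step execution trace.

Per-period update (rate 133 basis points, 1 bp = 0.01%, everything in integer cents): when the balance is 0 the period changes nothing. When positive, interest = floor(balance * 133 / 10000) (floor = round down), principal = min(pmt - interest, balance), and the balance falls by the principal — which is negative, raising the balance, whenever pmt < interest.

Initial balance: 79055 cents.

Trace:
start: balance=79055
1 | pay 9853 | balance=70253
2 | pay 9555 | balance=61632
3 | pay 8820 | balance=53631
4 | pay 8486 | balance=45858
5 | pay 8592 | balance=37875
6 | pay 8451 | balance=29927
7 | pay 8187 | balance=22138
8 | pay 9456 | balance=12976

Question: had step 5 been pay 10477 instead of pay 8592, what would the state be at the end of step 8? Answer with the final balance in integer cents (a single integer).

(re-executing from step 5 with the substitution; state before step 5: balance=45858)
5 | pay 10477 | balance=35990
6 | pay 8451 | balance=28017
7 | pay 8187 | balance=20202
8 | pay 9456 | balance=11014

11014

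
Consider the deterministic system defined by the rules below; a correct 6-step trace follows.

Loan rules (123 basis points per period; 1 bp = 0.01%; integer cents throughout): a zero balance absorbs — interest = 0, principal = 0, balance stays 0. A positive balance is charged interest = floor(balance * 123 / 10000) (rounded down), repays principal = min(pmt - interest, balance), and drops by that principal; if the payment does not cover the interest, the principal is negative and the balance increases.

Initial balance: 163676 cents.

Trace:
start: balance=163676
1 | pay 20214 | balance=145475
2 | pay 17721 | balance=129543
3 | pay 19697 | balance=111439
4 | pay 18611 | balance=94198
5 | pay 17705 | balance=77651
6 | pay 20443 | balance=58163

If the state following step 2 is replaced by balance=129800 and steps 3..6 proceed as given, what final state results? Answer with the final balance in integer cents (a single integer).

58432

state after step 2 := balance=129800
3 | pay 19697 | balance=111699
4 | pay 18611 | balance=94461
5 | pay 17705 | balance=77917
6 | pay 20443 | balance=58432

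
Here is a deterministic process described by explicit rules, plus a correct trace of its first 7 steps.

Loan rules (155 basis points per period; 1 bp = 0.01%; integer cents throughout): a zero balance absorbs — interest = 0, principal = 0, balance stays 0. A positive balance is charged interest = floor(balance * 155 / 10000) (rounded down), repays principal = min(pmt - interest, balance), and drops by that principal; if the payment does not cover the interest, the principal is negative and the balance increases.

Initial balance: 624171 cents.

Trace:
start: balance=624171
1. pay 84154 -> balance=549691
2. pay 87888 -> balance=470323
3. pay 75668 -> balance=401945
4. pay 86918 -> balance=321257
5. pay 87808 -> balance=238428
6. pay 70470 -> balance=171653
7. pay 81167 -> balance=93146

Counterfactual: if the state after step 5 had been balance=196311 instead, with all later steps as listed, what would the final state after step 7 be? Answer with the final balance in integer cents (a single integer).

49713

state after step 5 := balance=196311
6. pay 70470 -> balance=128883
7. pay 81167 -> balance=49713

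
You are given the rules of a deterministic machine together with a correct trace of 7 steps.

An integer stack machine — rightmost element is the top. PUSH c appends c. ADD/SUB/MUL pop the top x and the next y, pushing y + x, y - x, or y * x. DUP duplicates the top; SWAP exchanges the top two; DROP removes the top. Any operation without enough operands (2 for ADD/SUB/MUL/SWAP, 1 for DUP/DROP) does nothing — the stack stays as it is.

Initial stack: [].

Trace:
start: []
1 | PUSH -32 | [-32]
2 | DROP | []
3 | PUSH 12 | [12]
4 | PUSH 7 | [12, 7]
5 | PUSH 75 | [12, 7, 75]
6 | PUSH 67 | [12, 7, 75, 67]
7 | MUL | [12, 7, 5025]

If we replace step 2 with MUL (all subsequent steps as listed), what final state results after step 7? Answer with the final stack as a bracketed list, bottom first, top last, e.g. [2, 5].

(re-executing from step 2 with the substitution; state before step 2: [-32])
2 | MUL | [-32]
3 | PUSH 12 | [-32, 12]
4 | PUSH 7 | [-32, 12, 7]
5 | PUSH 75 | [-32, 12, 7, 75]
6 | PUSH 67 | [-32, 12, 7, 75, 67]
7 | MUL | [-32, 12, 7, 5025]

[-32, 12, 7, 5025]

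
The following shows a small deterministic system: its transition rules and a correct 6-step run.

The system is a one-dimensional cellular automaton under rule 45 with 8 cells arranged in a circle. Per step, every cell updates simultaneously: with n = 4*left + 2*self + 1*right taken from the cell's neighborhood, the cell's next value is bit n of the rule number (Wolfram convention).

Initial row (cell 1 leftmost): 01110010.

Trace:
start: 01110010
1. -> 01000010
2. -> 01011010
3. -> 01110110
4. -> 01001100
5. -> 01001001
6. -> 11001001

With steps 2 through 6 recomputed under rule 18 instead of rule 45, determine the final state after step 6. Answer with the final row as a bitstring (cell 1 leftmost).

10000001

(re-executing steps 2..6 under rule 18; state before step 2: 01000010)
2. -> 10100101
3. -> 00011000
4. -> 00100100
5. -> 01011010
6. -> 10000001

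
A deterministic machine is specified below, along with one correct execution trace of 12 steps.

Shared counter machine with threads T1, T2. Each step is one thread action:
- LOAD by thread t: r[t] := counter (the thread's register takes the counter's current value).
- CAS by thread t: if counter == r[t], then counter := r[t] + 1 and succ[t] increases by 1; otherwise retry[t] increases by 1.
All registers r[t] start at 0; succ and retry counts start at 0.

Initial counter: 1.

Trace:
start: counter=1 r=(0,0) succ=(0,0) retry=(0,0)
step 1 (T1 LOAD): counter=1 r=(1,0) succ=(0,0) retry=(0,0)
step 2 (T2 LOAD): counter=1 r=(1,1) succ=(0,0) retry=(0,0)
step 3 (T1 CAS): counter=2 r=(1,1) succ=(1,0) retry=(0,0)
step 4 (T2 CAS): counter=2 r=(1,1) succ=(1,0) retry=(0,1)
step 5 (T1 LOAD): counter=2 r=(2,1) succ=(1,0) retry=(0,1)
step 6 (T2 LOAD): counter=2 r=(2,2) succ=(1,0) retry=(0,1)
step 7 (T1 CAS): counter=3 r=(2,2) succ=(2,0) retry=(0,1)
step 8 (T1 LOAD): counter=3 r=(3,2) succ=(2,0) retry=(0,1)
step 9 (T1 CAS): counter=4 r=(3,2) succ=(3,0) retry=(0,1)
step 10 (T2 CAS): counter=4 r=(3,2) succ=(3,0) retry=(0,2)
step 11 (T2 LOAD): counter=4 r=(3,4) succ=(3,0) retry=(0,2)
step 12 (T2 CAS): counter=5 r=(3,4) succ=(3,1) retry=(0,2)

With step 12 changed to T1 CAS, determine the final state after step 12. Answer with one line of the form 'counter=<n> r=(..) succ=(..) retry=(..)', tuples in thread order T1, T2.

(re-executing from step 12 with the substitution; state before step 12: counter=4 r=(3,4) succ=(3,0) retry=(0,2))
step 12 (T1 CAS): counter=4 r=(3,4) succ=(3,0) retry=(1,2)

counter=4 r=(3,4) succ=(3,0) retry=(1,2)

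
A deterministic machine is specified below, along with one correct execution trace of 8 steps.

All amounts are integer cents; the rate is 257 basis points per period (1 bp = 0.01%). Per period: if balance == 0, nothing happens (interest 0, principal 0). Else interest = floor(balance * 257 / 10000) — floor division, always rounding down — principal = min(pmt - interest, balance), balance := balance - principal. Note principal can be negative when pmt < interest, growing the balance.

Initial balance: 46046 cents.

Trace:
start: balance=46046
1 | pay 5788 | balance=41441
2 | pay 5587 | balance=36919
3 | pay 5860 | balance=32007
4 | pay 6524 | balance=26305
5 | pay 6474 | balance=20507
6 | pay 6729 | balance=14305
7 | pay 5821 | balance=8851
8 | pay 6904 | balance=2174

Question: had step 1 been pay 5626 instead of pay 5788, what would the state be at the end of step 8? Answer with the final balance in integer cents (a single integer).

2367

(re-executing from step 1 with the substitution; state before step 1: balance=46046)
1 | pay 5626 | balance=41603
2 | pay 5587 | balance=37085
3 | pay 5860 | balance=32178
4 | pay 6524 | balance=26480
5 | pay 6474 | balance=20686
6 | pay 6729 | balance=14488
7 | pay 5821 | balance=9039
8 | pay 6904 | balance=2367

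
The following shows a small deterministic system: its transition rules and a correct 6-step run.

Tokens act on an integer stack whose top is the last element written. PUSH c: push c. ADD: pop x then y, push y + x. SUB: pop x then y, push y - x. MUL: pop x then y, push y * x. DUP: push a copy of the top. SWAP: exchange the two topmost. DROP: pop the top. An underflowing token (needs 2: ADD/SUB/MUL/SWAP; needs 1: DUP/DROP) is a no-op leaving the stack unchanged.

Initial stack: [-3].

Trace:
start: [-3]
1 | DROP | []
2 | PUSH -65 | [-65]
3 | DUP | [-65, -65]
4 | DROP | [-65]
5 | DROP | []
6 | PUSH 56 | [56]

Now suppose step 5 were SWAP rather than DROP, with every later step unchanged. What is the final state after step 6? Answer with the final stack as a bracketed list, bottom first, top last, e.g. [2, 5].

[-65, 56]

(re-executing from step 5 with the substitution; state before step 5: [-65])
5 | SWAP | [-65]
6 | PUSH 56 | [-65, 56]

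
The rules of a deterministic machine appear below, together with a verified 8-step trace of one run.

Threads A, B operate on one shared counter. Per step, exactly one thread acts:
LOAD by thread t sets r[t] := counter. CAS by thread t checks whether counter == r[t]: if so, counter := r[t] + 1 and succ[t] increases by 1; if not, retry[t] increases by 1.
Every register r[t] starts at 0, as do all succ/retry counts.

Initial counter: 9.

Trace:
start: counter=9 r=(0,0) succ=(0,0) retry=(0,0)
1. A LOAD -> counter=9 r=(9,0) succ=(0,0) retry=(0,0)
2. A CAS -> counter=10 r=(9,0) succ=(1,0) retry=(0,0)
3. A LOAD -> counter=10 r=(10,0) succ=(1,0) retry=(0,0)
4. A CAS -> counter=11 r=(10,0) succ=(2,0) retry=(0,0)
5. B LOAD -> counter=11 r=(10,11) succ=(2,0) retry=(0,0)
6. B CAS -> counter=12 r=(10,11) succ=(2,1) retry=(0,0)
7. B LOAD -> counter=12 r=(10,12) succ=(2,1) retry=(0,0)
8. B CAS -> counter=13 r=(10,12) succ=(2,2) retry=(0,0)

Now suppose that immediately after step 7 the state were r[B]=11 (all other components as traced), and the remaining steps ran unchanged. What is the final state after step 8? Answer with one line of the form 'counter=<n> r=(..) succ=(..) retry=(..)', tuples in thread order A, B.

state after step 7 := counter=12 r=(10,11) succ=(2,1) retry=(0,0)
8. B CAS -> counter=12 r=(10,11) succ=(2,1) retry=(0,1)

counter=12 r=(10,11) succ=(2,1) retry=(0,1)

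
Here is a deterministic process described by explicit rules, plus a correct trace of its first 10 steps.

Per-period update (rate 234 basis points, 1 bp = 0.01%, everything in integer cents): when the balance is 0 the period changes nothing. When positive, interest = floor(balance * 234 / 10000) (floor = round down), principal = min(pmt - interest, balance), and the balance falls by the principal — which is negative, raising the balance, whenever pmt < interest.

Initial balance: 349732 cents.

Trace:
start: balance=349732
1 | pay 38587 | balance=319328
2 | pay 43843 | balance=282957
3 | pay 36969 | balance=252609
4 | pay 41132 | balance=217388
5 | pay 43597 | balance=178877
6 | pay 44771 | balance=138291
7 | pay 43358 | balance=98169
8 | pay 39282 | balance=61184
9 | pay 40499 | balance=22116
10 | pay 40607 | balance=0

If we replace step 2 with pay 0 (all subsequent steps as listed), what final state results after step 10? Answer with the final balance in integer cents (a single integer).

34780

(re-executing from step 2 with the substitution; state before step 2: balance=319328)
2 | pay 0 | balance=326800
3 | pay 36969 | balance=297478
4 | pay 41132 | balance=263306
5 | pay 43597 | balance=225870
6 | pay 44771 | balance=186384
7 | pay 43358 | balance=147387
8 | pay 39282 | balance=111553
9 | pay 40499 | balance=73664
10 | pay 40607 | balance=34780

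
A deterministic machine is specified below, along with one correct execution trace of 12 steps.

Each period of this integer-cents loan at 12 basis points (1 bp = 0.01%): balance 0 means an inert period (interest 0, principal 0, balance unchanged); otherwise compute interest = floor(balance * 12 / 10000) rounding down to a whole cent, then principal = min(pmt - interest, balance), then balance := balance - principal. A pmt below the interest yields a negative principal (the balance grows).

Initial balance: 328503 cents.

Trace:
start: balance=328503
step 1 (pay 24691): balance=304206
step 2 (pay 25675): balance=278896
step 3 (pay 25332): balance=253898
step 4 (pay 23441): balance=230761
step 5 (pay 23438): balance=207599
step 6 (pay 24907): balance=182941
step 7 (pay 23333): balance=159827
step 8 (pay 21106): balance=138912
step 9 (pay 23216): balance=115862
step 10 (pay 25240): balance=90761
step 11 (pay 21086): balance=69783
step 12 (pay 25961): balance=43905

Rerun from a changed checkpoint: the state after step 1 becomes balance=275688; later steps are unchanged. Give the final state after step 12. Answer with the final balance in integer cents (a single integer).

state after step 1 := balance=275688
step 2 (pay 25675): balance=250343
step 3 (pay 25332): balance=225311
step 4 (pay 23441): balance=202140
step 5 (pay 23438): balance=178944
step 6 (pay 24907): balance=154251
step 7 (pay 23333): balance=131103
step 8 (pay 21106): balance=110154
step 9 (pay 23216): balance=87070
step 10 (pay 25240): balance=61934
step 11 (pay 21086): balance=40922
step 12 (pay 25961): balance=15010

15010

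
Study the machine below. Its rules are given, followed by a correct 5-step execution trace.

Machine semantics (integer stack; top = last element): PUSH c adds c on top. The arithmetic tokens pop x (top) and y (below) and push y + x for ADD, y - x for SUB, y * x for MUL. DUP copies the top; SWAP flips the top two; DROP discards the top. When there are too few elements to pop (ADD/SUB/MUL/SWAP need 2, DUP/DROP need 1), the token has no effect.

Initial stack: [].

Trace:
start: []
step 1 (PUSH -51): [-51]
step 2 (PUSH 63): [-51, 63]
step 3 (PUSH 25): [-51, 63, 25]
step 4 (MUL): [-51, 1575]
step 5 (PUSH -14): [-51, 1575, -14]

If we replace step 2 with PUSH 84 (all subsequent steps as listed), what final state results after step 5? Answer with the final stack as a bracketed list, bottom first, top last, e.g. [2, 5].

(re-executing from step 2 with the substitution; state before step 2: [-51])
step 2 (PUSH 84): [-51, 84]
step 3 (PUSH 25): [-51, 84, 25]
step 4 (MUL): [-51, 2100]
step 5 (PUSH -14): [-51, 2100, -14]

[-51, 2100, -14]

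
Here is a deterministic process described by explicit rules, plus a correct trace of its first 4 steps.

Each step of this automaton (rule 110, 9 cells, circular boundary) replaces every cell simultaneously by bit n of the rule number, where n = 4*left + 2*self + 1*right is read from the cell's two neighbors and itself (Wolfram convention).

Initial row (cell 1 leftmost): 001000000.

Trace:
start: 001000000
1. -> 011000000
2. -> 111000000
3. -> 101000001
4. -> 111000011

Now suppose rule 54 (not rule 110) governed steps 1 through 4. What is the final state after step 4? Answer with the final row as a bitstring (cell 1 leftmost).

(re-executing steps 1..4 under rule 54; state before step 1: 001000000)
1. -> 011100000
2. -> 100010000
3. -> 110111001
4. -> 001000110

001000110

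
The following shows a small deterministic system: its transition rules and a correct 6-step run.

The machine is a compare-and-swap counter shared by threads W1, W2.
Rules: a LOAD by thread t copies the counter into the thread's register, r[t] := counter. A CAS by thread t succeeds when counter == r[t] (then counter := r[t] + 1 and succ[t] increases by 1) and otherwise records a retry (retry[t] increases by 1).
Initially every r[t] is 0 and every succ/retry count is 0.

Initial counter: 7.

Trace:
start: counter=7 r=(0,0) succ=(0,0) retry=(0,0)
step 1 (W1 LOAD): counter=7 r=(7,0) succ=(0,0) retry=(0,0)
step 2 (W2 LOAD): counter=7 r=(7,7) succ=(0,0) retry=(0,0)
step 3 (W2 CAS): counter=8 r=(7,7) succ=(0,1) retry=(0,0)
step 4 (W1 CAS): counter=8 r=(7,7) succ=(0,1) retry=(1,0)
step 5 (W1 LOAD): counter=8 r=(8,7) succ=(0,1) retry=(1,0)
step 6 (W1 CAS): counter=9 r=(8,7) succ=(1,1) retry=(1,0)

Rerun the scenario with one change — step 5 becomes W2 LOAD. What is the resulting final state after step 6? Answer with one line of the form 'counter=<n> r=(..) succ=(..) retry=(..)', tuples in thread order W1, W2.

(re-executing from step 5 with the substitution; state before step 5: counter=8 r=(7,7) succ=(0,1) retry=(1,0))
step 5 (W2 LOAD): counter=8 r=(7,8) succ=(0,1) retry=(1,0)
step 6 (W1 CAS): counter=8 r=(7,8) succ=(0,1) retry=(2,0)

counter=8 r=(7,8) succ=(0,1) retry=(2,0)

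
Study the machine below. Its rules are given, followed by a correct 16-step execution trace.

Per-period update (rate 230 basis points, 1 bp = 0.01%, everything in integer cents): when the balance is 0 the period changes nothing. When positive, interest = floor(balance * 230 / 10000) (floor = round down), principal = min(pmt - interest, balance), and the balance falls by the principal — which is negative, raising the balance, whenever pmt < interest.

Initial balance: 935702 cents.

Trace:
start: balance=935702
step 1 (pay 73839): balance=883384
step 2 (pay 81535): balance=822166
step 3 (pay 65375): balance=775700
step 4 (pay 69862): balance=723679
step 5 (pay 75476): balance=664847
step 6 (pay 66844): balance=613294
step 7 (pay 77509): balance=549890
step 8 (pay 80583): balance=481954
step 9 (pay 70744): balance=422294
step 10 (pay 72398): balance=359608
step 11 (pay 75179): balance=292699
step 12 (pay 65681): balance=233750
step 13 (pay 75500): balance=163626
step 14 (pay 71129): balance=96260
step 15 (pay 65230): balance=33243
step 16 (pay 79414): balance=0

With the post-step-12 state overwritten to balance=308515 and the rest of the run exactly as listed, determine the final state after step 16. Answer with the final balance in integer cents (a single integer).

state after step 12 := balance=308515
step 13 (pay 75500): balance=240110
step 14 (pay 71129): balance=174503
step 15 (pay 65230): balance=113286
step 16 (pay 79414): balance=36477

36477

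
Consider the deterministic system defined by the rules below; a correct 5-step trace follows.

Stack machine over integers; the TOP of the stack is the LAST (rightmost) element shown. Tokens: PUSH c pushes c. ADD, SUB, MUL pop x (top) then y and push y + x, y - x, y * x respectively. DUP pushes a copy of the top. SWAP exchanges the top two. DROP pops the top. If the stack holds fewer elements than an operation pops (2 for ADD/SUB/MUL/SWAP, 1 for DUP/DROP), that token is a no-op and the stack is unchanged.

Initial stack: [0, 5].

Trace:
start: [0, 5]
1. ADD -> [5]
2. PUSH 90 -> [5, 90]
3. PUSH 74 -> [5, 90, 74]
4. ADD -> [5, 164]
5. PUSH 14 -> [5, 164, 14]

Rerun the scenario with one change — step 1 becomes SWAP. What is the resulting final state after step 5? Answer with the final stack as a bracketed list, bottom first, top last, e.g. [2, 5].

[5, 0, 164, 14]

(re-executing from step 1 with the substitution; state before step 1: [0, 5])
1. SWAP -> [5, 0]
2. PUSH 90 -> [5, 0, 90]
3. PUSH 74 -> [5, 0, 90, 74]
4. ADD -> [5, 0, 164]
5. PUSH 14 -> [5, 0, 164, 14]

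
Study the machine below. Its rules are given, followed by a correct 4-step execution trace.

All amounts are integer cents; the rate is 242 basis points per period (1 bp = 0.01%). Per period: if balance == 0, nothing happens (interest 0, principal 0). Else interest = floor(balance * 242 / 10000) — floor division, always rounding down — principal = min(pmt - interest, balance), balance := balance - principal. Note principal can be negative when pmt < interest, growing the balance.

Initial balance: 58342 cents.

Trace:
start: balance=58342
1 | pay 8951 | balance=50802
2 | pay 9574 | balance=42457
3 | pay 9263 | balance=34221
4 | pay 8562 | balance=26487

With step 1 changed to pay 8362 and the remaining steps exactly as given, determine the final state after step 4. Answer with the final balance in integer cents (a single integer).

(re-executing from step 1 with the substitution; state before step 1: balance=58342)
1 | pay 8362 | balance=51391
2 | pay 9574 | balance=43060
3 | pay 9263 | balance=34839
4 | pay 8562 | balance=27120

27120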